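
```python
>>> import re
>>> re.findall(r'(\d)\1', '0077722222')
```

`\1` is not a pattern — it's the concrete string captured by group 1, re-applied verbatim.
Matches: at [0:2] match '00', group 1 = '0'; at [2:4] match '77', group 1 = '7'; at [5:7] match '22', group 1 = '2'; at [7:9] match '22', group 1 = '2'.
With a single group, `findall` returns only what that group captured — 4 items.

['0', '7', '2', '2']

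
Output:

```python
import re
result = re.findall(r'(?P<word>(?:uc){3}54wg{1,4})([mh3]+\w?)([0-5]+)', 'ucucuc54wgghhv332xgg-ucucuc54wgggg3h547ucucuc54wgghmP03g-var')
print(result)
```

[('ucucuc54wgg', 'hhv', '332'), ('ucucuc54wgggg', '3h5', '4'), ('ucucuc54wgg', 'hmP', '03')]

This matches the literal 'uc' repeated 3 times, then the literal '54w', then 1 to 4 of a literal 'g' (captured as 'word'); then one or more of one of [mh3], then optionally a word character (captured); then one or more of a character in [0-5] (captured).
Scanning left to right: at [0:17] match 'ucucuc54wgghhv332', groups = ('ucucuc54wgg', 'hhv', '332'); at [21:38] match 'ucucuc54wgggg3h54', groups = ('ucucuc54wgggg', '3h5', '4'); at [39:55] match 'ucucuc54wgghmP03', groups = ('ucucuc54wgg', 'hmP', '03').
Multiple groups make `findall` return tuples — one 3-tuple for each match.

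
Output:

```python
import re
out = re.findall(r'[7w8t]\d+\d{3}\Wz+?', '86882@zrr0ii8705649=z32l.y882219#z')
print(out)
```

['86882@z', '8705649=z', '882219#z']

The pattern matches one of [7w8t], then one or more of a digit, then exactly 3 of a digit; then a non-word character, then one or more of the literal 'z' (lazy).
Since nothing is captured, `findall` lists the 3 matched substrings directly.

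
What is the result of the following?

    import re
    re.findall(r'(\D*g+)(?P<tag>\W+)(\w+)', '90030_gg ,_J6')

The pattern matches zero or more of a non-digit, then one or more of the literal 'g' (captured); then one or more of a non-word character (captured as 'tag'); then one or more of a word character (captured).
Multiple groups make `findall` return tuples — one 3-tuple for the one match.

[('_gg', ' ,', '_J6')]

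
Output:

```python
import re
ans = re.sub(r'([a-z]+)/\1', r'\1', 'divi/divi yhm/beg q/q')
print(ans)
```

divi yhm/beg q

`\1` is not a pattern — it's the concrete string captured by group 1, re-applied verbatim.
Matches: at [0:9] → 'divi/divi'; at [18:21] → 'q/q'.
The replacement refers to a captured group, so each match is rewritten using its own captured text.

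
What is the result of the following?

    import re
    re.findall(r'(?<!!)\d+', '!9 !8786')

The negative lookahead/lookbehind blocks any match where the forbidden context is present.
Scanning left to right: at [5:8] → '786'.
`findall` yields the raw match text (1 of them) because the pattern has no groups.

['786']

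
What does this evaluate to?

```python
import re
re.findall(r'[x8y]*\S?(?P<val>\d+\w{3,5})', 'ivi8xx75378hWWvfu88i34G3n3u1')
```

One capturing group, so `findall` returns just the captured substring from each match — 3 in all.

['8xx753', '8hWWvf', '88i34G3']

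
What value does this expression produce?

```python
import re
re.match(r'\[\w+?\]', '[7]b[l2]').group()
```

`match` is anchored at position 0; if the pattern doesn't fit there, it returns None.
The match spans [0:3] → '[7]'.

'[7]'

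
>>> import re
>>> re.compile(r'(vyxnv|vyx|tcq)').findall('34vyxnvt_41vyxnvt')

`|` is ordered: at each position the engine commits to the first alternative that works.
Walking the string: at [2:7] match 'vyxnv', group 1 = 'vyxnv'; at [11:16] match 'vyxnv', group 1 = 'vyxnv'.
With a single group, `findall` returns only what that group captured — 2 items.

['vyxnv', 'vyxnv']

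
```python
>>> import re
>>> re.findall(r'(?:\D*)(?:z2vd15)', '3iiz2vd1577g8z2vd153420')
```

Pattern: zero or more of a non-digit (non-capturing group); then the literal 'z2v', then the literal 'd15' (non-capturing group).
Scanning left to right: at [1:9] → 'iiz2vd15'; at [13:19] → 'z2vd15'.
`findall` yields the raw match text (2 of them) because the pattern has no groups.

['iiz2vd15', 'z2vd15']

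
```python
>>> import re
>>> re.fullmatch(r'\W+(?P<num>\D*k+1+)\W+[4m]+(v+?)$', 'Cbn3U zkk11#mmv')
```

None

`fullmatch` succeeds only if the pattern covers the string from start to end.
Here there's no way to consume every character, so the call returns None.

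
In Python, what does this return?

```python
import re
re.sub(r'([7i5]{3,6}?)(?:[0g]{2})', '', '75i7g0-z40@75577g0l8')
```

Pattern: 3 to 6 of one of [7i5] (lazy) (captured); then exactly 2 of one of [0g] (non-capturing group).
Matches: at [0:6] → '75i7g0'; at [11:18] → '75577g0'.
Each match is replaced by ''.

'-z40@l8'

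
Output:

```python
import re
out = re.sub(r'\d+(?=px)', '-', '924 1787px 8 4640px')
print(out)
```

924 -px 8 -px

The `(?=…)`/`(?<=…)` assertion just peeks at neighbouring text; it doesn't advance the match position.
`sub` substitutes '-' at each match site.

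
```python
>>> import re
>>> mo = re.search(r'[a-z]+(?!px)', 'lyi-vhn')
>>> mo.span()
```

(0, 3)

The negative lookaround is zero-width — it rules out positions where the adjacent text would match, without consuming anything.
`re.search` tries every starting position until one works.
The match spans [0:3] → 'lyi'.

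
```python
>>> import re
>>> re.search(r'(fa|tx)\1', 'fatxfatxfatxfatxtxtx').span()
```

(14, 18)

After group 1 captures some text, `\1` only succeeds where that same text appears again.
The match spans [14:18] → 'txtx'.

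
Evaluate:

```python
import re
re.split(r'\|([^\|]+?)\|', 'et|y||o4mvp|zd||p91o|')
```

['et', 'y', '', 'o4mvp', 'zd|', 'p91o', '']

Matches to split on: at [2:5] → '|y|'; at [5:12] → '|o4mvp|'; at [15:21] → '|p91o|'.
The group in the pattern means `split` returns the separators' captures alongside the pieces.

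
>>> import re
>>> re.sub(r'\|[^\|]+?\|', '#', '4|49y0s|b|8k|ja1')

Matches: at [1:8] → '|49y0s|'; at [9:13] → '|8k|'.
`sub` substitutes '#' at each match site.

'4#b#ja1'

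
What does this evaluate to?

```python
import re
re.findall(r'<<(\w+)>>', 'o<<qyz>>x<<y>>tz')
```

Walking the string: at [1:8] match '<<qyz>>', group 1 = 'qyz'; at [9:14] match '<<y>>', group 1 = 'y'.
One capturing group, so `findall` returns just the captured substring from each match — 2 in all.

['qyz', 'y']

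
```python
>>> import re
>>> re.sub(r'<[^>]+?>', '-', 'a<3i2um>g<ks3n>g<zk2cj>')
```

'a-g-g-'

`sub` substitutes '-' at each match site.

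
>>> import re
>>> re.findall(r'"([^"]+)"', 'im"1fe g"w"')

['1fe g']

Matches: at [2:9] match '"1fe g"', group 1 = '1fe g'.
With a single group, `findall` returns only what that group captured — 1 item.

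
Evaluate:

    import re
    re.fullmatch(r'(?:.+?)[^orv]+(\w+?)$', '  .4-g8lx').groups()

Pattern: one or more of any character (lazy) (non-capturing group); then one or more of any character except [orv]; then one or more of a word character (lazy) (captured); then anchored at the end.
`re.fullmatch` requires the pattern to consume the entire string.
The match spans [0:9] → '  .4-g8lx'.
Captured: group 1 = 'x'.

('x',)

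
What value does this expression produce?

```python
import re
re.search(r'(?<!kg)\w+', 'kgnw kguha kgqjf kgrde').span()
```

`(?!…)`/`(?<!…)` only lets a position through if the neighbouring text does NOT match; no characters are consumed.
The match spans [0:4] → 'kgnw'.

(0, 4)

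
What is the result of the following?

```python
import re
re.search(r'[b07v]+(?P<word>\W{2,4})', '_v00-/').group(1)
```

The pattern matches one or more of one of [b07v]; then 2 to 4 of a non-word character (captured as 'word').
`search` walks the string left to right and returns the first match it finds.
The match spans [1:6] → 'v00-/'.
Captured: group 1 = '-/'.

'-/'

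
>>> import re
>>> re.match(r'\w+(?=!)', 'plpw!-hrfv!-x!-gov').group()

'plpw'

`re.match` won't scan ahead — the pattern has to work from the very first character.
The match spans [0:4] → 'plpw'.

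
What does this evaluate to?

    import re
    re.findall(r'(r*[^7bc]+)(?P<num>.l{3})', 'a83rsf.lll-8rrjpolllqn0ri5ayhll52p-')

[('a83rsf.lll-8rrjp', 'olll')]

Pattern: zero or more of a literal 'r', then one or more of any character except [7bc] (captured); then any character, then exactly 3 of a literal 'l' (captured as 'num').
Walking the string: at [0:20] match 'a83rsf.lll-8rrjpolll', groups = ('a83rsf.lll-8rrjp', 'olll').
With 2 capturing groups, `findall` returns a 2-tuple per match.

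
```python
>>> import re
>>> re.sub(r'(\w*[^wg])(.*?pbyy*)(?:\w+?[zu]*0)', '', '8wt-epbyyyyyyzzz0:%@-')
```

':%@-'

This matches zero or more of a word character, then any character except [wg] (captured); then zero or more of any character (lazy), then the literal 'pby', then zero or more of the literal 'y' (captured); then one or more of a word character (lazy), then zero or more of one of [zu], then the literal '0' (non-capturing group).
Matches: at [0:17] → '8wt-epbyyyyyyzzz0'.
`sub` substitutes '' at each match site.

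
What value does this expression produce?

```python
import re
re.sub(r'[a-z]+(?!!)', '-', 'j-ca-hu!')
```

'-----u!'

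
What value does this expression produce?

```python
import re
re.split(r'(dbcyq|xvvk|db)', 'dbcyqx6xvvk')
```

['', 'dbcyq', 'x6', 'xvvk', '']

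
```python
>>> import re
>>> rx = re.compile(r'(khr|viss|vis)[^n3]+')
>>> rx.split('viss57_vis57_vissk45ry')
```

['', 'viss', '']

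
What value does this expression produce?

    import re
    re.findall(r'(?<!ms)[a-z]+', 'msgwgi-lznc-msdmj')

`(?!…)`/`(?<!…)` only lets a position through if the neighbouring text does NOT match; no characters are consumed.
Since nothing is captured, `findall` lists the 3 matched substrings directly.

['msgwgi', 'lznc', 'msdmj']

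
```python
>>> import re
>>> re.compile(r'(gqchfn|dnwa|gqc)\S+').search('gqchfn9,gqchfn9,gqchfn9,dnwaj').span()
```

The match spans [0:29] → 'gqchfn9,gqchfn9,gqchfn9,dnwaj'.

(0, 29)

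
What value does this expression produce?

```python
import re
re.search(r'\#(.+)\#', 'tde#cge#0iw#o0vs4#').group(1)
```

'cge#0iw#o0vs4'

The match spans [3:18] → '#cge#0iw#o0vs4#'.
Captured: group 1 = 'cge#0iw#o0vs4'.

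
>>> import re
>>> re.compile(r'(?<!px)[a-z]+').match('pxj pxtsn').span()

(0, 3)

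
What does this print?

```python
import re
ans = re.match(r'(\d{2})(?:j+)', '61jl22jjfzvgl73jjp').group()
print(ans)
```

The pattern matches exactly 2 of a digit (captured); then one or more of a literal 'j' (non-capturing group).
`match` is anchored at position 0; if the pattern doesn't fit there, it returns None.
The match spans [0:3] → '61j'.
Captured: group 1 = '61'.

61j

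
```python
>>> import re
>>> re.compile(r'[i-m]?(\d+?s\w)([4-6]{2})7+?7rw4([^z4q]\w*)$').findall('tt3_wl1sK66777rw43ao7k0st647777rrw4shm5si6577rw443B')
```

Pattern: optionally a character in [i-m]; then one or more of a digit (lazy), then the literal 's', then a word character (captured); then exactly 2 of a character in [4-6] (captured); then one or more of the literal '7' (lazy), then the literal '7r', then the literal 'w4'; then any character except [z4q], then zero or more of a word character (captured); then anchored at the end.
Walking the string: at [5:51] match 'l1sK66777rw43ao7k0st647777rrw4shm5si6577rw443B', groups = ('1sK', '66', '3ao7k0st647777rrw4shm5si6577rw443B').
3 groups means the one result is a tuple of 3 captured strings — 1 here.

[('1sK', '66', '3ao7k0st647777rrw4shm5si6577rw443B')]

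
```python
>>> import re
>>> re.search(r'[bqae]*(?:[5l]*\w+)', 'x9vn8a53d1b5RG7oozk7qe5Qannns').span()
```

(0, 29)

The pattern matches zero or more of one of [bqae]; then zero or more of one of [5l], then one or more of a word character (non-capturing group).
`re.search` tries every starting position until one works.
The match spans [0:29] → 'x9vn8a53d1b5RG7oozk7qe5Qannns'.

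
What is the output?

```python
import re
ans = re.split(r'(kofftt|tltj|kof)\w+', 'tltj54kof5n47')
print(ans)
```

['', 'tltj', '']

Matches to split on: at [0:13] → 'tltj54kof5n47'.
The group in the pattern means `split` returns the separators' captures alongside the pieces.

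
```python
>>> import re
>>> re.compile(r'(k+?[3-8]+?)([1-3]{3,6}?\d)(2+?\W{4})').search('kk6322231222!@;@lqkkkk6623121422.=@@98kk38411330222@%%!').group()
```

'kk6322231222!@;@'

The match spans [0:16] → 'kk6322231222!@;@'.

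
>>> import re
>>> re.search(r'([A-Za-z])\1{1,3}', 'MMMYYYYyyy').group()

'MMM'

After group 1 captures some text, `\1` only succeeds where that same text appears again.
`re.search` scans for the first position where the pattern succeeds.
The match spans [0:3] → 'MMM'.
Captured: group 1 = 'M'.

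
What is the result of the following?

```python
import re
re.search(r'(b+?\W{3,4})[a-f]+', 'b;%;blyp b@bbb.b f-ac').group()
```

'b;%;b'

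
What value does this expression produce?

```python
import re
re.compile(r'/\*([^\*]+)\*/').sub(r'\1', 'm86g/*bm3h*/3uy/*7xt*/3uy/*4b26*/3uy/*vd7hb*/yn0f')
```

'm86gbm3h3uy7xt3uy4b263uyvd7hbyn0f'

Each match is replaced using the text its own group 1 captured.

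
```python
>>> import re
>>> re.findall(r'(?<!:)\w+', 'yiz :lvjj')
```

Because the assertion is negative and zero-width, positions next to the forbidden text are skipped.
Scanning left to right: at [0:3] → 'yiz'; at [6:9] → 'vjj'.
`findall` yields the raw match text (2 of them) because the pattern has no groups.

['yiz', 'vjj']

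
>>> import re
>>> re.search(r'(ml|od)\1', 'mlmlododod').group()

The backreference `\1` re-matches whatever the first group consumed, character for character.
The match spans [0:4] → 'mlml'.

'mlml'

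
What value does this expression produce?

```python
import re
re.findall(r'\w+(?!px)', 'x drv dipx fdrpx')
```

Because the assertion is negative and zero-width, positions next to the forbidden text are skipped.
With no groups in the pattern, `findall` gives back each whole match — 4 here.

['x', 'drv', 'dipx', 'fdrpx']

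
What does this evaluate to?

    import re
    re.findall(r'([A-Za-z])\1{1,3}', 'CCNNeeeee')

['C', 'N', 'e']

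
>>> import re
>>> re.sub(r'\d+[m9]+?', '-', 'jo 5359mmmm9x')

Every occurrence is swapped for '-'.

'jo -mmm9x'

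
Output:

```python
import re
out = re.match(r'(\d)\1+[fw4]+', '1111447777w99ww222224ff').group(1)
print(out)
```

1

The match spans [0:6] → '111144'.
Captured: group 1 = '1'.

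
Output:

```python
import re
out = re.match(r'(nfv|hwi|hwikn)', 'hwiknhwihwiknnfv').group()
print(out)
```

hwi

Alternation isn't longest-match — the leftmost alternative that fits at this position is chosen.
`re.match` only tries the pattern at the start of the string.
The match spans [0:3] → 'hwi'.
Captured: group 1 = 'hwi'.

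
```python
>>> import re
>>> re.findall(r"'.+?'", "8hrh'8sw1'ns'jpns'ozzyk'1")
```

A `+?`/`*?`/`{m,n}?` starts at its minimum and grows only as far as needed for what follows to match.
No capturing groups, so `findall` returns the 2 full match strings.

["'8sw1'", "'jpns'"]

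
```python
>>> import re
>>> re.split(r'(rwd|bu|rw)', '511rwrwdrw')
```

['511', 'rw', '', 'rwd', '', 'rw', '']

Alternation isn't longest-match — the leftmost alternative that fits at this position is chosen.
Matches to split on: at [3:5] → 'rw'; at [5:8] → 'rwd'; at [8:10] → 'rw'.
`re.split` interleaves the captured-group text with the surrounding fragments.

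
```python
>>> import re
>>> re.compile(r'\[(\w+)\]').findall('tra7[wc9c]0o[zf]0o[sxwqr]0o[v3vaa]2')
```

`findall` collects group 1 from each match (4 total).

['wc9c', 'zf', 'sxwqr', 'v3vaa']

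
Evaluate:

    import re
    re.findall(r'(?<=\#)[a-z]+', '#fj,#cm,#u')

['fj', 'cm', 'u']

The `(?=…)`/`(?<=…)` assertion just peeks at neighbouring text; it doesn't advance the match position.
Since nothing is captured, `findall` lists the 3 matched substrings directly.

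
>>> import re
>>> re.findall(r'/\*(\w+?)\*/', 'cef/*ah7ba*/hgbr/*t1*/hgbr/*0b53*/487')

['ah7ba', 't1', '0b53']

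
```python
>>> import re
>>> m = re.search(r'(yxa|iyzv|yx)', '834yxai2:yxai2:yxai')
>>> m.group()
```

The regex engine tests alternatives in the order written; an earlier branch that matches wins even if a later one would match more.
Unlike `match`, `search` isn't anchored — it looks for the pattern anywhere in the string.
The match spans [3:6] → 'yxa'.
Captured: group 1 = 'yxa'.

'yxa'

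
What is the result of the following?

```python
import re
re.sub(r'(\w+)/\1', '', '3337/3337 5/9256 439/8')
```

' 5/9256 439/8'

After group 1 captures some text, `\1` only succeeds where that same text appears again.
`sub` substitutes '' at each match site.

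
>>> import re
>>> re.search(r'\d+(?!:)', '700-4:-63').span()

(0, 3)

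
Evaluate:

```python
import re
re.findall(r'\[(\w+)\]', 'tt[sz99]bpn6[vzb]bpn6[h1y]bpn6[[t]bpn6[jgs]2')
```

['sz99', 'vzb', 'h1y', 't', 'jgs']

Walking the string: at [2:8] match '[sz99]', group 1 = 'sz99'; at [12:17] match '[vzb]', group 1 = 'vzb'; at [21:26] match '[h1y]', group 1 = 'h1y'; at [31:34] match '[t]', group 1 = 't'; at [38:43] match '[jgs]', group 1 = 'jgs'.
`findall` collects group 1 from each match (5 total).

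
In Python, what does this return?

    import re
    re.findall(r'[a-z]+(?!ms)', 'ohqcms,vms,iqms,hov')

A negative assertion filters positions out without eating any characters.
Scanning left to right: at [0:6] → 'ohqcms'; at [7:10] → 'vms'; at [11:15] → 'iqms'; at [16:19] → 'hov'.
Since nothing is captured, `findall` lists the 4 matched substrings directly.

['ohqcms', 'vms', 'iqms', 'hov']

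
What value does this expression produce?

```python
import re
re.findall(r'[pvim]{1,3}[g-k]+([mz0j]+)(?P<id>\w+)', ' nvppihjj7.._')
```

This matches 1 to 3 of one of [pvim], then one or more of a character in [g-k]; then one or more of one of [mz0j] (captured); then one or more of a word character (captured as 'id').
Scanning left to right: at [2:10] match 'vppihjj7', groups = ('j', '7').
2 groups means the one result is a tuple of 2 captured strings — 1 here.

[('j', '7')]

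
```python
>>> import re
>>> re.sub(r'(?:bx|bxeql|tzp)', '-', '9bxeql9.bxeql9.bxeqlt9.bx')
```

Branches in `(...|...)` are attempted left-to-right; the first branch that allows the whole pattern to succeed is taken.
`sub` substitutes '-' at each match site.

'9-eql9.-eql9.-eqlt9.-'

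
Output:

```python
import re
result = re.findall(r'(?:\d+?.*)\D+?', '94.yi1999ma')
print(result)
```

['94.yi1999ma']

With no groups in the pattern, `findall` gives back each whole match — 1 here.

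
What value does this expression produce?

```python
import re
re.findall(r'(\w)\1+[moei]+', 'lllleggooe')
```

['l', 'g']

`\1` is not a pattern — it's the concrete string captured by group 1, re-applied verbatim.
With a single group, `findall` returns only what that group captured — 2 items.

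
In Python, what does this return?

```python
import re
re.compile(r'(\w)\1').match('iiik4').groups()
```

The match spans [0:2] → 'ii'.
Captured: group 1 = 'i'.

('i',)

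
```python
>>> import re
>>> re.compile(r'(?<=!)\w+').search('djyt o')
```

None

The lookaround is zero-width — it requires the adjacent text to match without consuming it, so the asserted text isn't part of the match.
Here nothing in the string fits, so the call returns None.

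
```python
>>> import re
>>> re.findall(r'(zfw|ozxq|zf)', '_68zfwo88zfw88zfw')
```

The regex engine tests alternatives in the order written; an earlier branch that matches wins even if a later one would match more.
Scanning left to right: at [3:6] match 'zfw', group 1 = 'zfw'; at [9:12] match 'zfw', group 1 = 'zfw'; at [14:17] match 'zfw', group 1 = 'zfw'.
With a single group, `findall` returns only what that group captured — 3 items.

['zfw', 'zfw', 'zfw']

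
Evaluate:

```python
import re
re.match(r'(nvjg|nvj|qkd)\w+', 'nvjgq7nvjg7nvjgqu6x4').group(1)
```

The match spans [0:20] → 'nvjgq7nvjg7nvjgqu6x4'.
Captured: group 1 = 'nvjg'.

'nvjg'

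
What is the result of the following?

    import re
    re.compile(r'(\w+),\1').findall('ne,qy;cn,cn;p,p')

['cn', 'p']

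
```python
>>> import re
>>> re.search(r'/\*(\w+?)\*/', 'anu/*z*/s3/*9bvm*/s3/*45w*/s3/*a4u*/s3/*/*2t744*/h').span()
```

The match spans [3:8] → '/*z*/'.

(3, 8)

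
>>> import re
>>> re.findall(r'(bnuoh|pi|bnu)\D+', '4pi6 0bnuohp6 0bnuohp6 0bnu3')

['bnuoh', 'bnuoh']

Alternation isn't longest-match — the leftmost alternative that fits at this position is chosen.
Walking the string: at [6:12] match 'bnuohp', group 1 = 'bnuoh'; at [15:21] match 'bnuohp', group 1 = 'bnuoh'.
One capturing group, so `findall` returns just the captured substring from each match — 2 in all.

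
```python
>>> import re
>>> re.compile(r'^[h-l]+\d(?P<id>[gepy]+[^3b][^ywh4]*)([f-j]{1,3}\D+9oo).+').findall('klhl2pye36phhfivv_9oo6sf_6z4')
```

Pattern: anchored at the start of the string; then one or more of a character in [h-l], then a digit; then one or more of one of [gepy], then any character except [3b], then zero or more of any character except [ywh4] (captured as 'id'); then 1 to 3 of a character in [f-j], then one or more of a non-digit, then the literal '9oo' (captured); then one or more of any character.
`findall` packs the 2 group values into a tuple for every match.

[('pye36p', 'hhfivv_9oo')]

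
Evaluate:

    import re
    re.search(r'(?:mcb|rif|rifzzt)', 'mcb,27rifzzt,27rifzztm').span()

The match spans [0:3] → 'mcb'.

(0, 3)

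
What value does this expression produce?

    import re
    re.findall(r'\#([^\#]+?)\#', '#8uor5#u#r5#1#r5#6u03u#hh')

Walking the string: at [0:7] match '#8uor5#', group 1 = '8uor5'; at [8:12] match '#r5#', group 1 = 'r5'; at [13:17] match '#r5#', group 1 = 'r5'.
Because there's exactly one group, `findall` drops the full match and keeps group 1 from each hit.

['8uor5', 'r5', 'r5']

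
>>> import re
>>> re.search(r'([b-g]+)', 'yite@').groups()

Pattern: one or more of a character in [b-g] (captured).
`re.search` scans for the first position where the pattern succeeds.
The match spans [3:4] → 'e'.
Captured: group 1 = 'e'.

('e',)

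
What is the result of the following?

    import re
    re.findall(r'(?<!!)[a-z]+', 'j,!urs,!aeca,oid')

The negative lookahead/lookbehind blocks any match where the forbidden context is present.
With no groups in the pattern, `findall` gives back each whole match — 4 here.

['j', 'rs', 'eca', 'oid']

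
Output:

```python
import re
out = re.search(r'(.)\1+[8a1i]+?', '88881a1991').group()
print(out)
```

`\1` has to match the exact text group 1 already captured.
The match spans [0:5] → '88881'.

88881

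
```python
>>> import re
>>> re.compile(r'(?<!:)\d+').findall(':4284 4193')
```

The negative lookahead/lookbehind blocks any match where the forbidden context is present.
Scanning left to right: at [2:5] → '284'; at [6:10] → '4193'.
`findall` yields the raw match text (2 of them) because the pattern has no groups.

['284', '4193']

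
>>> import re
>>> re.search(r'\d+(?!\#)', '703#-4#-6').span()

(0, 2)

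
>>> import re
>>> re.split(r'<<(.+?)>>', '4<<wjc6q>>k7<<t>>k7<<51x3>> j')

Matches to split on: at [1:10] → '<<wjc6q>>'; at [12:17] → '<<t>>'; at [19:27] → '<<51x3>>'.
Because the pattern has a capturing group, `split` also inserts each captured text between the pieces.

['4', 'wjc6q', 'k7', 't', 'k7', '51x3', ' j']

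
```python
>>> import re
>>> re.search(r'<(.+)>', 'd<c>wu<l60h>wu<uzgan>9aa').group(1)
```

`search` walks the string left to right and returns the first match it finds.
The match spans [1:21] → '<c>wu<l60h>wu<uzgan>'.
Captured: group 1 = 'c>wu<l60h>wu<uzgan'.

'c>wu<l60h>wu<uzgan'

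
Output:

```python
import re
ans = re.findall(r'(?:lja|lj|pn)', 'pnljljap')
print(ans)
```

Alternation tries branches left to right and keeps the first one that lets the overall match succeed at that position.
Since nothing is captured, `findall` lists the 3 matched substrings directly.

['pn', 'lj', 'lja']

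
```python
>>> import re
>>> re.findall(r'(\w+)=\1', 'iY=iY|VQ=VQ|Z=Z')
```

The backreference `\1` re-matches whatever the first group consumed, character for character.
Scanning left to right: at [0:5] match 'iY=iY', group 1 = 'iY'; at [6:11] match 'VQ=VQ', group 1 = 'VQ'; at [12:15] match 'Z=Z', group 1 = 'Z'.
One capturing group, so `findall` returns just the captured substring from each match — 3 in all.

['iY', 'VQ', 'Z']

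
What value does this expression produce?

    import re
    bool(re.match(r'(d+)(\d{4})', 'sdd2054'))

False

`re.match` only tries the pattern at the start of the string.
Here the pattern fails at index 0, so the call returns None, and `bool(None)` is False.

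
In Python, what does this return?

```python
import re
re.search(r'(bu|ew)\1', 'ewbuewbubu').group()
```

A backreference is literal: `\1` must see the identical characters the first group matched.
`re.search` scans for the first position where the pattern succeeds.
The match spans [6:10] → 'bubu'.
Captured: group 1 = 'bu'.

'bubu'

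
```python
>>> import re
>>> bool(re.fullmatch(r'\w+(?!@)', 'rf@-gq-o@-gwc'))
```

False

For `fullmatch`, every character of the input must be accounted for by the pattern.
Here there's no way to consume every character, so the call returns None, and `bool(None)` is False.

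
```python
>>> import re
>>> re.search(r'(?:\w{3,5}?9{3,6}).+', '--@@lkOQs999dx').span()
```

(4, 14)

Pattern: 3 to 5 of a word character (lazy), then 3 to 6 of the literal '9' (non-capturing group); then one or more of any character.
`re.search` scans for the first position where the pattern succeeds.
The match spans [4:14] → 'lkOQs999dx'.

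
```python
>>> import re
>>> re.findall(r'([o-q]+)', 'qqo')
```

One capturing group, so `findall` returns just the captured substring from the one match — 1 in all.

['qqo']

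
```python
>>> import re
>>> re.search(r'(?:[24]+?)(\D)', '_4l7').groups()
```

('l',)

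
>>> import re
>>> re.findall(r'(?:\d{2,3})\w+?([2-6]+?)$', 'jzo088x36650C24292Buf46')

['46']

The pattern matches 2 to 3 of a digit (non-capturing group); then one or more of a word character (lazy); then one or more of a character in [2-6] (lazy) (captured); then anchored at the end.
A non-greedy quantifier consumes as few characters as it can — just enough that the remainder of the pattern still matches from where it stops; whatever follows it matches normally.
Walking the string: at [3:23] match '088x36650C24292Buf46', group 1 = '46'.
One capturing group, so `findall` returns just the captured substring from the one match — 1 in all.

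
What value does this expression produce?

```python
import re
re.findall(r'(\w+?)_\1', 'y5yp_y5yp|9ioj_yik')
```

`\1` has to match the exact text group 1 already captured.
Scanning left to right: at [0:9] match 'y5yp_y5yp', group 1 = 'y5yp'.
One capturing group, so `findall` returns just the captured substring from the one match — 1 in all.

['y5yp']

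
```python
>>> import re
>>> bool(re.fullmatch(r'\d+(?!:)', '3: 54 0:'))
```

False

For `fullmatch`, every character of the input must be accounted for by the pattern.
Here the pattern can't cover the whole string, so the call returns None, and `bool(None)` is False.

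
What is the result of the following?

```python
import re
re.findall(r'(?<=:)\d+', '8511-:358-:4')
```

['358', '4']

Lookahead/lookbehind check context without consuming it, so the matched span excludes the asserted characters.
Walking the string: at [6:9] → '358'; at [11:12] → '4'.
No capturing groups, so `findall` returns the 2 full match strings.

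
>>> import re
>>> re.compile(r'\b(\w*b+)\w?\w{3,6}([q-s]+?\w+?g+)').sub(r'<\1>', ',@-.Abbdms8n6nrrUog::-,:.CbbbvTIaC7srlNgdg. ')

Lazy quantifiers expand one character at a time until the remainder of the pattern can match.
The replacement refers to a captured group, so each match is rewritten using its own captured text.

',@-.<Abb>::-,:.<Cbbb>dg. '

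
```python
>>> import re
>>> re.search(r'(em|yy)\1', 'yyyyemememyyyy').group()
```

'yyyy'

`\1` is not a pattern — it's the concrete string captured by group 1, re-applied verbatim.
`search` walks the string left to right and returns the first match it finds.
The match spans [0:4] → 'yyyy'.
Captured: group 1 = 'yy'.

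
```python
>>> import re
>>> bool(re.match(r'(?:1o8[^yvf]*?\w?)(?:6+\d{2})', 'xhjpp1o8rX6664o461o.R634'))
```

Pattern: the literal '1o8', then zero or more of any character except [yvf] (lazy), then optionally a word character (non-capturing group); then one or more of the literal '6', then exactly 2 of a digit (non-capturing group).
`re.match` won't scan ahead — the pattern has to work from the very first character.
Here position 0 doesn't satisfy it, so the call returns None, and `bool(None)` is False.

False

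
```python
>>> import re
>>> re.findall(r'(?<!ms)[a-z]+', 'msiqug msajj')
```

['msiqug', 'msajj']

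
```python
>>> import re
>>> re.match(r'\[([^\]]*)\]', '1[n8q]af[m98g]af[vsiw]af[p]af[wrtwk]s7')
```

None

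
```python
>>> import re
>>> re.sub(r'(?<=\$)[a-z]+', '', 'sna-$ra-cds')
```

'sna-$-cds'

The `(?=…)`/`(?<=…)` assertion just peeks at neighbouring text; it doesn't advance the match position.
Matches: at [5:7] → 'ra'.
Every occurrence is swapped for ''.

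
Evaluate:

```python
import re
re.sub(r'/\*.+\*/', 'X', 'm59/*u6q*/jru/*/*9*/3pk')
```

'm59X3pk'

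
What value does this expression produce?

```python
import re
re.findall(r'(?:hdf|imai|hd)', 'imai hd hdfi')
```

['imai', 'hd', 'hdf']

`|` is ordered: at each position the engine commits to the first alternative that works.
Matches: at [0:4] → 'imai'; at [5:7] → 'hd'; at [8:11] → 'hdf'.
Since nothing is captured, `findall` lists the 3 matched substrings directly.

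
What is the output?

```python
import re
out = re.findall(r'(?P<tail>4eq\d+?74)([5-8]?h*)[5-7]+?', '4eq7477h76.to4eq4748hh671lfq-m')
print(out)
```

Pattern: the literal '4eq', then one or more of a digit (lazy), then the literal '74' (captured as 'tail'); then optionally a character in [5-8], then zero or more of the literal 'h' (captured); then one or more of a character in [5-7] (lazy).
Matches: at [13:23] match '4eq4748hh6', groups = ('4eq474', '8hh').
`findall` packs the 2 group values into a tuple for every match.

[('4eq474', '8hh')]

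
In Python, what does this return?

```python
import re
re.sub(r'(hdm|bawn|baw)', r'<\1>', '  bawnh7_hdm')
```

'  <bawn>h7_<hdm>'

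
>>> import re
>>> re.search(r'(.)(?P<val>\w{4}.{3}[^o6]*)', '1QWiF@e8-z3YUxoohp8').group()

The match spans [0:14] → '1QWiF@e8-z3YUx'.

'1QWiF@e8-z3YUx'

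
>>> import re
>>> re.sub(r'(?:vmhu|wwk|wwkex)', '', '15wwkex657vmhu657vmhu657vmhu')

'15ex657657657'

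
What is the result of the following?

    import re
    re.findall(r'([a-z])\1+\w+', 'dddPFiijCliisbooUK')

The backreference `\1` re-matches whatever the first group consumed, character for character.
With a single group, `findall` returns only what that group captured — 1 item.

['d']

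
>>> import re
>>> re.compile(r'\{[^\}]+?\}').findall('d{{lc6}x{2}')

['{{lc6}', '{2}']

No capturing groups, so `findall` returns the 2 full match strings.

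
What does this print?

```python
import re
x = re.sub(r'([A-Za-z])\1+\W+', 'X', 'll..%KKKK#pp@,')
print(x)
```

XXX

A backreference is literal: `\1` must see the identical characters the first group matched.
Every occurrence is swapped for 'X'.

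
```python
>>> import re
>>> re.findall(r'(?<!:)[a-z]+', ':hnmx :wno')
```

The negative lookahead/lookbehind blocks any match where the forbidden context is present.
Scanning left to right: at [2:5] → 'nmx'; at [8:10] → 'no'.
Since nothing is captured, `findall` lists the 2 matched substrings directly.

['nmx', 'no']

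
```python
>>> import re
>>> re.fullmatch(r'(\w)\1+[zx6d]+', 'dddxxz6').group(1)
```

'd'

`\1` has to match the exact text group 1 already captured.
For `fullmatch`, every character of the input must be accounted for by the pattern.
The match spans [0:7] → 'dddxxz6'.
Captured: group 1 = 'd'.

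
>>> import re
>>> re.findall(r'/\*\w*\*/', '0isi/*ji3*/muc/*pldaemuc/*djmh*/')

['/*ji3*/', '/*djmh*/']

No capturing groups, so `findall` returns the 2 full match strings.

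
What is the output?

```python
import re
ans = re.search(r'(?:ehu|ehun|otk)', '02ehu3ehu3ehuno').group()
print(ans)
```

The match spans [2:5] → 'ehu'.

ehu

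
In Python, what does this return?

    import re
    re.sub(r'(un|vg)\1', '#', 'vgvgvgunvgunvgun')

A backreference is literal: `\1` must see the identical characters the first group matched.
Every occurrence is swapped for '#'.

'#vgunvgunvgun'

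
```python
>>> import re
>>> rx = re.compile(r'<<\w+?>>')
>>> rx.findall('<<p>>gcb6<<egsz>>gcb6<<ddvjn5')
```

Matches: at [0:5] → '<<p>>'; at [9:17] → '<<egsz>>'.
With no groups in the pattern, `findall` gives back each whole match — 2 here.

['<<p>>', '<<egsz>>']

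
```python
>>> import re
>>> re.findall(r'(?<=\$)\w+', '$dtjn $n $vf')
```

['dtjn', 'n', 'vf']

The `(?=…)`/`(?<=…)` assertion just peeks at neighbouring text; it doesn't advance the match position.
Scanning left to right: at [1:5] → 'dtjn'; at [7:8] → 'n'; at [10:12] → 'vf'.
Since nothing is captured, `findall` lists the 3 matched substrings directly.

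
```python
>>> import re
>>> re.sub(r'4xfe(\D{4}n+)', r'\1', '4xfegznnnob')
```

'gznnnob'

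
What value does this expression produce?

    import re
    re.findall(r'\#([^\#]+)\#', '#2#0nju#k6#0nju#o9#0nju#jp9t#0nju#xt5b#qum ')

['2', 'k6', 'o9', 'jp9t', 'xt5b']

Walking the string: at [0:3] match '#2#', group 1 = '2'; at [7:11] match '#k6#', group 1 = 'k6'; at [15:19] match '#o9#', group 1 = 'o9'; at [23:29] match '#jp9t#', group 1 = 'jp9t'; at [33:39] match '#xt5b#', group 1 = 'xt5b'.
With a single group, `findall` returns only what that group captured — 5 items.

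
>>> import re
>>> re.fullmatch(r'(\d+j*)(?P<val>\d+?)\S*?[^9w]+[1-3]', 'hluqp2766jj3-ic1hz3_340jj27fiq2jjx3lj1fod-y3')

Pattern: one or more of a digit, then zero or more of a literal 'j' (captured); then one or more of a digit (lazy) (captured as 'val'); then zero or more of a non-whitespace character (lazy), then one or more of any character except [9w], then a character in [1-3].
`re.fullmatch` requires the pattern to consume the entire string.
Here the string isn't matched end-to-end, so the call returns None.

None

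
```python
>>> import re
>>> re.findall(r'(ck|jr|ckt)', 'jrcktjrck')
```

Branches in `(...|...)` are attempted left-to-right; the first branch that allows the whole pattern to succeed is taken.
Scanning left to right: at [0:2] match 'jr', group 1 = 'jr'; at [2:4] match 'ck', group 1 = 'ck'; at [5:7] match 'jr', group 1 = 'jr'; at [7:9] match 'ck', group 1 = 'ck'.
`findall` collects group 1 from each match (4 total).

['jr', 'ck', 'jr', 'ck']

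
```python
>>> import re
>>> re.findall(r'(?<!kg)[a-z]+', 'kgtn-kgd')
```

['kgtn', 'kgd']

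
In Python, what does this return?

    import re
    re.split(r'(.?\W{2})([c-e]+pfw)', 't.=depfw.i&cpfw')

The group in the pattern means `split` returns the separators' captures alongside the pieces.

['', 't.=', 'depfw', '.i&cpfw']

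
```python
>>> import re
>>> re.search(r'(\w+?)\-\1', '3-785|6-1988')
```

The backreference `\1` re-matches whatever the first group consumed, character for character.
`re.search` scans for the first position where the pattern succeeds.
Here the pattern never matches, so the call returns None.

None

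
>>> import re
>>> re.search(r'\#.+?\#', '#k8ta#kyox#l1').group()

'#k8ta#'

Because the quantifier is non-greedy, it stops expanding at the earliest point where the rest of the pattern can succeed.
Unlike `match`, `search` isn't anchored — it looks for the pattern anywhere in the string.
The match spans [0:6] → '#k8ta#'.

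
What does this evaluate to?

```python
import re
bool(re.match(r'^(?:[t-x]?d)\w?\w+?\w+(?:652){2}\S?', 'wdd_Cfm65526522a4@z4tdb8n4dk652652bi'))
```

This matches anchored at the start of the string; then optionally a character in [t-x], then a literal 'd' (non-capturing group); then optionally a word character, then one or more of a word character (lazy), then one or more of a word character; then the literal '652' repeated 2 times, then optionally a non-whitespace character.
`re.match` won't scan ahead — the pattern has to work from the very first character.
Here the string doesn't start with a match, so the call returns None, and `bool(None)` is False.

False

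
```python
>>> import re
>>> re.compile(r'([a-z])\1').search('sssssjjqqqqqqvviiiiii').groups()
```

('s',)

A backreference is literal: `\1` must see the identical characters the first group matched.
`re.search` tries every starting position until one works.
The match spans [0:2] → 'ss'.
Captured: group 1 = 's'.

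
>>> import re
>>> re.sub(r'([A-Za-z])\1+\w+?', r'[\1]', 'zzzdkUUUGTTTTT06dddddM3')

'[z]k[U][T]6[d]3'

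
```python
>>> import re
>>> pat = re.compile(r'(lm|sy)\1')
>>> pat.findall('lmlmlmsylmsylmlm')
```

['lm', 'lm']

`\1` is not a pattern — it's the concrete string captured by group 1, re-applied verbatim.
With a single group, `findall` returns only what that group captured — 2 items.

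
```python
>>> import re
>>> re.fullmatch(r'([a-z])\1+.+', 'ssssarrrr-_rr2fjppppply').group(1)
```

's'

`\1` has to match the exact text group 1 already captured.
`fullmatch` succeeds only if the pattern covers the string from start to end.
The match spans [0:23] → 'ssssarrrr-_rr2fjppppply'.
Captured: group 1 = 's'.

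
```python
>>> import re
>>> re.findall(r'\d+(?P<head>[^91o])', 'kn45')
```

One capturing group, so `findall` returns just the captured substring from the one match — 1 in all.

['5']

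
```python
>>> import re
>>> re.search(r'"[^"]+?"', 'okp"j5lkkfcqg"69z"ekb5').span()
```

(3, 14)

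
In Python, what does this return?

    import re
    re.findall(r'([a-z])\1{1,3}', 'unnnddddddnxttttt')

['n', 'd', 'd', 't']

After group 1 captures some text, `\1` only succeeds where that same text appears again.
Scanning left to right: at [1:4] match 'nnn', group 1 = 'n'; at [4:8] match 'dddd', group 1 = 'd'; at [8:10] match 'dd', group 1 = 'd'; at [12:16] match 'tttt', group 1 = 't'.
One capturing group, so `findall` returns just the captured substring from each match — 4 in all.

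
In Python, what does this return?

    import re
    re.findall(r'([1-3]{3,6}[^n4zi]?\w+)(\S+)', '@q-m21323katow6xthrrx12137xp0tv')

[('21323katow6xthrrx12137xp0t', 'v')]

The pattern matches 3 to 6 of a character in [1-3], then optionally any character except [n4zi], then one or more of a word character (captured); then one or more of a non-whitespace character (captured).
Matches: at [4:31] match '21323katow6xthrrx12137xp0tv', groups = ('21323katow6xthrrx12137xp0t', 'v').
With 2 capturing groups, `findall` returns a 2-tuple per match.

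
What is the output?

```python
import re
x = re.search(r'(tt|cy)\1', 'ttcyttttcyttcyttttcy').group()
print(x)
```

tttt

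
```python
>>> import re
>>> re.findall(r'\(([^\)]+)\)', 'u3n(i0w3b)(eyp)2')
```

['i0w3b', 'eyp']

Scanning left to right: at [3:10] match '(i0w3b)', group 1 = 'i0w3b'; at [10:15] match '(eyp)', group 1 = 'eyp'.
One capturing group, so `findall` returns just the captured substring from each match — 2 in all.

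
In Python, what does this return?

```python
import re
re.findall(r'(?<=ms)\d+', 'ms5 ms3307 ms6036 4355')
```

The positive lookaround only admits positions where the adjacent text matches; those characters stay outside the span.
Walking the string: at [2:3] → '5'; at [6:10] → '3307'; at [13:17] → '6036'.
With no groups in the pattern, `findall` gives back each whole match — 3 here.

['5', '3307', '6036']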